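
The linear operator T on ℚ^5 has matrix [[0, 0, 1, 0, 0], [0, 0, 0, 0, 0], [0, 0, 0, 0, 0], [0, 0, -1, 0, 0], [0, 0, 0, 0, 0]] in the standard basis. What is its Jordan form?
J = [[0, 1, 0, 0, 0], [0, 0, 0, 0, 0], [0, 0, 0, 0, 0], [0, 0, 0, 0, 0], [0, 0, 0, 0, 0]]

The characteristic polynomial is det(xI - A) = x^5, so the eigenvalues are 0 (algebraic multiplicity 5).

For λ = 0: rank(A) = 1, rank(A^2) = 0. The eigenspace has dimension 5 - 1 = 4, so there are 4 Jordan blocks; the rank sequence gives block sizes [2, 1, 1, 1].

Assembling the blocks gives the Jordan form J above.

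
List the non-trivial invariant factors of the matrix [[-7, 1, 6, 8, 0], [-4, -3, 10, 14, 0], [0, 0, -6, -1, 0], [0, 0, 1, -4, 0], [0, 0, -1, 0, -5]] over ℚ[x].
The Jordan structure of A has elementary divisors (x + 5)^3, (x + 5)^2. Arranging the block sizes at each eigenvalue in decreasing order and taking row products gives the invariant factors.

Invariant factors (smallest first, each dividing the next): (x + 5)^2, (x + 5)^3.

Check: the last factor (x + 5)^3 is the minimal polynomial, and the product (x + 5)^5 is the characteristic polynomial.

(x + 5)^2, (x + 5)^3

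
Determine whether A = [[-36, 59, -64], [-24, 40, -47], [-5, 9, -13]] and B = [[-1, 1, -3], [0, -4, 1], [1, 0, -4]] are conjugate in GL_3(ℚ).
Yes.

Two matrices over a field are similar if and only if they have the same invariant factors.

Both A and B have characteristic polynomial (x + 3)^3 and minimal polynomial (x + 3)^3. Computing further, both have invariant factors (x + 3)^3. Hence A and B are similar.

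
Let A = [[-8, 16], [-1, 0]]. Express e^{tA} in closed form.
A has Jordan form J = [[-4, 1], [0, -4]] with A = PJP^{-1}, so e^{tA} = P e^{tJ} P^{-1}.

For a Jordan block J_k(λ), e^{tJ_k(λ)} = e^{λt} · (I + tN + t^2 N^2/2! + ... + t^{k-1} N^{k-1}/(k-1)!) where N is the nilpotent superdiagonal part.

Assembling the blocks and conjugating back gives the entries of e^{tA} as shown above.

e^{tA} = [[(1 - 4*t)*e^{-4*t}, 16*t*e^{-4*t}], [-t*e^{-4*t}, (4*t + 1)*e^{-4*t}]]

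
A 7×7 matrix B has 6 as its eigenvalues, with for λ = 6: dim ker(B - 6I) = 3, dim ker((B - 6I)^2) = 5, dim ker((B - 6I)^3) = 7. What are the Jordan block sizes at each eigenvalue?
Jordan blocks: (6, 3), (6, 3), (6, 1)

λ = 6: successive nullity increments [3, 2, 2] count blocks of size ≥ k; block sizes are [3, 3, 1].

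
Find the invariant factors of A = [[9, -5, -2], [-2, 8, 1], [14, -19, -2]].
The Jordan structure of A has elementary divisors (x - 5)^3. Arranging the block sizes at each eigenvalue in decreasing order and taking row products gives the invariant factors.

Invariant factors (smallest first, each dividing the next): (x - 5)^3.

Check: the last factor (x - 5)^3 is the minimal polynomial, and the product (x - 5)^3 is the characteristic polynomial.

(x - 5)^3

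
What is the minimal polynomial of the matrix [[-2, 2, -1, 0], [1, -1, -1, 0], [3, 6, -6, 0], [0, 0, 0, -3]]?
m_A(x) = (x + 3)^2

The characteristic polynomial factors as (x + 3)^4. The minimal polynomial is ∏(x - λ)^{k_λ} where k_λ is the size of the largest Jordan block at λ.

For λ = -3: rank(A + 3I) = 1, and the largest Jordan block has size 2 (the smallest k with rank((A + 3I)^k) = rank((A + 3I)^(k+1))).

So m_A(x) = (x + 3)^2.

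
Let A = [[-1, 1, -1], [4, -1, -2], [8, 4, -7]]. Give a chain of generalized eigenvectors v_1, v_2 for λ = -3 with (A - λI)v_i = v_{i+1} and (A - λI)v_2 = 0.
v_1 = [[0, -1, -2]]^T, v_2 = [[1, 2, 4]]^T

We seek v_1 ∈ ker((A + 3I)^2) \ ker(A + 3I), then set v_{i+1} = (A + 3I) v_i.

One such chain is v_1 = [[0, -1, -2]]^T, v_2 = [[1, 2, 4]]^T. Check: (A + 3I) v_2 = [[0, 0, 0]]^T = 0.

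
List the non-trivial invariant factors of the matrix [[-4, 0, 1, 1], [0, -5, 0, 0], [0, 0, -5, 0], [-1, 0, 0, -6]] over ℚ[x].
The Jordan structure of A has elementary divisors (x + 5)^3, (x + 5). Arranging the block sizes at each eigenvalue in decreasing order and taking row products gives the invariant factors.

Invariant factors (smallest first, each dividing the next): x + 5, (x + 5)^3.

Check: the last factor (x + 5)^3 is the minimal polynomial, and the product (x + 5)^4 is the characteristic polynomial.

x + 5, (x + 5)^3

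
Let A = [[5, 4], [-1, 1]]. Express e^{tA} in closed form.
A has Jordan form J = [[3, 1], [0, 3]] with A = PJP^{-1}, so e^{tA} = P e^{tJ} P^{-1}.

For a Jordan block J_k(λ), e^{tJ_k(λ)} = e^{λt} · (I + tN + t^2 N^2/2! + ... + t^{k-1} N^{k-1}/(k-1)!) where N is the nilpotent superdiagonal part.

Assembling the blocks and conjugating back gives the entries of e^{tA} as shown above.

e^{tA} = [[(2*t + 1)*e^{3*t}, 4*t*e^{3*t}], [-t*e^{3*t}, (1 - 2*t)*e^{3*t}]]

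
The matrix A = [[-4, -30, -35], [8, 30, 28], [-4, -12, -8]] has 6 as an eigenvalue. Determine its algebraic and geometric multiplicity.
algebraic multiplicity 3, geometric multiplicity 2

The characteristic polynomial is (x - 6)^3, so the factor x - 6 appears with exponent 3: the algebraic multiplicity is 3.

rank(A - 6I) = 1, so the eigenspace has dimension 3 - 1 = 2: the geometric multiplicity is 2.

Since 2 < 3, A is not diagonalizable.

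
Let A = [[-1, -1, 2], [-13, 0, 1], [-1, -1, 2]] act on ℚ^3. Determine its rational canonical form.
The invariant factors of A (the non-unit diagonal entries of the Smith normal form of xI - A over ℚ[x]) are x(x - 4)(x + 3), each dividing the next. The characteristic polynomial is their product, x(x - 4)(x + 3).

The rational canonical form is the block-diagonal matrix of companion matrices C(f_i):
R = [[0, 0, 0], [1, 0, 12], [0, 1, 1]].

R = [[0, 0, 0], [1, 0, 12], [0, 1, 1]]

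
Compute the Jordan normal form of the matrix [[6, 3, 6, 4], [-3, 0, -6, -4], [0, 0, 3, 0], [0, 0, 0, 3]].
J = [[3, 1, 0, 0], [0, 3, 0, 0], [0, 0, 3, 0], [0, 0, 0, 3]]

The characteristic polynomial is det(xI - A) = (x - 3)^4, so the eigenvalues are 3 (algebraic multiplicity 4).

For λ = 3: rank(A - 3I) = 1, rank((A - 3I)^2) = 0. The eigenspace has dimension 4 - 1 = 3, so there are 3 Jordan blocks; the rank sequence gives block sizes [2, 1, 1].

Assembling the blocks gives the Jordan form J above.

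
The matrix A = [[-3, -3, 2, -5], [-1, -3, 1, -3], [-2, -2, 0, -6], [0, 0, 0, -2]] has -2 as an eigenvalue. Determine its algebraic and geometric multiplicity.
algebraic multiplicity 4, geometric multiplicity 2

The characteristic polynomial is (x + 2)^4, so the factor x + 2 appears with exponent 4: the algebraic multiplicity is 4.

rank(A + 2I) = 2, so the eigenspace has dimension 4 - 2 = 2: the geometric multiplicity is 2.

Since 2 < 4, A is not diagonalizable.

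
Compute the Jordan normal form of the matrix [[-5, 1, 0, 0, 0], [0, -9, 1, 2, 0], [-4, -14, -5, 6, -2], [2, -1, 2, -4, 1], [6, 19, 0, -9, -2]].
The characteristic polynomial is det(xI - A) = (x + 5)^5, so the eigenvalues are -5 (algebraic multiplicity 5).

For λ = -5: rank(A + 5I) = 3, rank((A + 5I)^2) = 1, rank((A + 5I)^3) = 0. The eigenspace has dimension 5 - 3 = 2, so there are 2 Jordan blocks; the rank sequence gives block sizes [3, 2].

Assembling the blocks gives the Jordan form J above.

J = [[-5, 1, 0, 0, 0], [0, -5, 1, 0, 0], [0, 0, -5, 0, 0], [0, 0, 0, -5, 1], [0, 0, 0, 0, -5]]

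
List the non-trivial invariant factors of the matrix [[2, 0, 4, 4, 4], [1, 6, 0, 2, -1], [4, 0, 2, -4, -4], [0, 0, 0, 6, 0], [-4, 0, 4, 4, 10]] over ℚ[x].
The Jordan structure of A has elementary divisors (x - 2), (x - 6)^2, (x - 6), (x - 6). Arranging the block sizes at each eigenvalue in decreasing order and taking row products gives the invariant factors.

Invariant factors (smallest first, each dividing the next): x - 6, x - 6, (x - 6)^2(x - 2).

Check: the last factor (x - 6)^2(x - 2) is the minimal polynomial, and the product (x - 6)^4(x - 2) is the characteristic polynomial.

x - 6, x - 6, (x - 6)^2(x - 2)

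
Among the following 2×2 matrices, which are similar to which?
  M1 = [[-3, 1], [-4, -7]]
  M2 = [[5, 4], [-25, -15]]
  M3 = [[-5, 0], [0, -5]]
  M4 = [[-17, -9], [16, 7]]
Characteristic polynomials: χ_{M1} = (x + 5)^2, χ_{M2} = (x + 5)^2, χ_{M3} = (x + 5)^2, χ_{M4} = (x + 5)^2.

{M1, M2, M4}: invariant factors (x + 5)^2.

{M3}: invariant factors x + 5, x + 5.

Matrices are similar if and only if their invariant-factor lists agree; the partition into similarity classes is {M1, M2, M4}, {M3}.

2 classes: {M1, M2, M4}, {M3}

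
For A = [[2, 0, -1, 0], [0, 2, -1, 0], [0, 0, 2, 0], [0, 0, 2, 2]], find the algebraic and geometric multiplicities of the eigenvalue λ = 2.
algebraic multiplicity 4, geometric multiplicity 3

The characteristic polynomial is (x - 2)^4, so the factor x - 2 appears with exponent 4: the algebraic multiplicity is 4.

rank(A - 2I) = 1, so the eigenspace has dimension 4 - 1 = 3: the geometric multiplicity is 3.

Since 3 < 4, A is not diagonalizable.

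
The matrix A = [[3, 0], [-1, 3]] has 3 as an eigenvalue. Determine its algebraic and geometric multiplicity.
algebraic multiplicity 2, geometric multiplicity 1

The characteristic polynomial is (x - 3)^2, so the factor x - 3 appears with exponent 2: the algebraic multiplicity is 2.

rank(A - 3I) = 1, so the eigenspace has dimension 2 - 1 = 1: the geometric multiplicity is 1.

Since 1 < 2, A is not diagonalizable.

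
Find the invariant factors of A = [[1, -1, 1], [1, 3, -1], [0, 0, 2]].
The Jordan structure of A has elementary divisors (x - 2)^2, (x - 2). Arranging the block sizes at each eigenvalue in decreasing order and taking row products gives the invariant factors.

Invariant factors (smallest first, each dividing the next): x - 2, (x - 2)^2.

Check: the last factor (x - 2)^2 is the minimal polynomial, and the product (x - 2)^3 is the characteristic polynomial.

x - 2, (x - 2)^2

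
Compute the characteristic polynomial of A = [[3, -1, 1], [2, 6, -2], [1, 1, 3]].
χ_A(x) = (x - 4)^3

xI - A = [[x - 3, 1, -1], [-2, x - 6, 2], [-1, -1, x - 3]].

Expanding det(xI - A) along the first row:
det(xI - A) = + (x - 3)·det([[x - 6, 2], [-1, x - 3]]) - (1)·det([[-2, 2], [-1, x - 3]]) + (-1)·det([[-2, x - 6], [-1, -1]]).

Evaluating gives χ_A(x) = x^3 - 12x^2 + 48x - 64 = (x - 4)^3.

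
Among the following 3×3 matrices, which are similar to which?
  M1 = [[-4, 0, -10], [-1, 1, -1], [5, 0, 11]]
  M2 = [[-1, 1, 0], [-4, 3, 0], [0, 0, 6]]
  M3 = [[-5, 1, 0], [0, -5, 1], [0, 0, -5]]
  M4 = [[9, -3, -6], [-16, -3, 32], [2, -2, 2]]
Characteristic polynomials: χ_{M1} = (x - 6)(x - 1)^2, χ_{M2} = (x - 6)(x - 1)^2, χ_{M3} = (x + 5)^3, χ_{M4} = (x - 6)(x - 1)^2.

{M1, M2, M4}: invariant factors (x - 6)(x - 1)^2.

{M3}: invariant factors (x + 5)^3.

Matrices are similar if and only if their invariant-factor lists agree; the partition into similarity classes is {M1, M2, M4}, {M3}.

2 classes: {M1, M2, M4}, {M3}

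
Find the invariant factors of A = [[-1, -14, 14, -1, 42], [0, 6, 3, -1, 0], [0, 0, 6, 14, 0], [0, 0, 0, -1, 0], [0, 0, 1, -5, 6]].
x - 6, (x - 6)^2(x + 1)^2

The Jordan structure of A has elementary divisors (x + 1)^2, (x - 6)^2, (x - 6). Arranging the block sizes at each eigenvalue in decreasing order and taking row products gives the invariant factors.

Invariant factors (smallest first, each dividing the next): x - 6, (x - 6)^2(x + 1)^2.

Check: the last factor (x - 6)^2(x + 1)^2 is the minimal polynomial, and the product (x - 6)^3(x + 1)^2 is the characteristic polynomial.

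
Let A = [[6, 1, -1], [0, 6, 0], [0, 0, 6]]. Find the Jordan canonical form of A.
The characteristic polynomial is det(xI - A) = (x - 6)^3, so the eigenvalues are 6 (algebraic multiplicity 3).

For λ = 6: rank(A - 6I) = 1, rank((A - 6I)^2) = 0. The eigenspace has dimension 3 - 1 = 2, so there are 2 Jordan blocks; the rank sequence gives block sizes [2, 1].

Assembling the blocks gives the Jordan form J above.

J = [[6, 1, 0], [0, 6, 0], [0, 0, 6]]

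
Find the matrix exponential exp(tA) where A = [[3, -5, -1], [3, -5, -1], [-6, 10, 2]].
A has Jordan form J = [[0, 1, 0], [0, 0, 0], [0, 0, 0]] with A = PJP^{-1}, so e^{tA} = P e^{tJ} P^{-1}.

For a Jordan block J_k(λ), e^{tJ_k(λ)} = e^{λt} · (I + tN + t^2 N^2/2! + ... + t^{k-1} N^{k-1}/(k-1)!) where N is the nilpotent superdiagonal part.

Assembling the blocks and conjugating back gives the entries of e^{tA} as shown above.

e^{tA} = [[3*t + 1, -5*t, -t], [3*t, 1 - 5*t, -t], [-6*t, 10*t, 2*t + 1]]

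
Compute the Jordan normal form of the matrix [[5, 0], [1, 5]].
J = [[5, 1], [0, 5]]

The characteristic polynomial is det(xI - A) = (x - 5)^2, so the eigenvalues are 5 (algebraic multiplicity 2).

For λ = 5: rank(A - 5I) = 1, rank((A - 5I)^2) = 0. The eigenspace has dimension 2 - 1 = 1, so there is 1 Jordan block; the rank sequence gives block sizes [2].

Assembling the blocks gives the Jordan form J above.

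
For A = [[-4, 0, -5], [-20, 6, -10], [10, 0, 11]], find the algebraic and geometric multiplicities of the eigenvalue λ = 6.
The characteristic polynomial is (x - 6)^2(x - 1), so the factor x - 6 appears with exponent 2: the algebraic multiplicity is 2.

rank(A - 6I) = 1, so the eigenspace has dimension 3 - 1 = 2: the geometric multiplicity is 2.

algebraic multiplicity 2, geometric multiplicity 2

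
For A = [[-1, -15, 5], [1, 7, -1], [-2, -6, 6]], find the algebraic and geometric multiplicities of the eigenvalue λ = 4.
algebraic multiplicity 3, geometric multiplicity 2

The characteristic polynomial is (x - 4)^3, so the factor x - 4 appears with exponent 3: the algebraic multiplicity is 3.

rank(A - 4I) = 1, so the eigenspace has dimension 3 - 1 = 2: the geometric multiplicity is 2.

Since 2 < 3, A is not diagonalizable.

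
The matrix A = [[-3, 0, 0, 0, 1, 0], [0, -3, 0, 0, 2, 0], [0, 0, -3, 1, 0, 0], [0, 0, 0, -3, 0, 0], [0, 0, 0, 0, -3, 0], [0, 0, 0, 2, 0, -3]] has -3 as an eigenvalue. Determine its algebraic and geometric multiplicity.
algebraic multiplicity 6, geometric multiplicity 4

The characteristic polynomial is (x + 3)^6, so the factor x + 3 appears with exponent 6: the algebraic multiplicity is 6.

rank(A + 3I) = 2, so the eigenspace has dimension 6 - 2 = 4: the geometric multiplicity is 4.

Since 4 < 6, A is not diagonalizable.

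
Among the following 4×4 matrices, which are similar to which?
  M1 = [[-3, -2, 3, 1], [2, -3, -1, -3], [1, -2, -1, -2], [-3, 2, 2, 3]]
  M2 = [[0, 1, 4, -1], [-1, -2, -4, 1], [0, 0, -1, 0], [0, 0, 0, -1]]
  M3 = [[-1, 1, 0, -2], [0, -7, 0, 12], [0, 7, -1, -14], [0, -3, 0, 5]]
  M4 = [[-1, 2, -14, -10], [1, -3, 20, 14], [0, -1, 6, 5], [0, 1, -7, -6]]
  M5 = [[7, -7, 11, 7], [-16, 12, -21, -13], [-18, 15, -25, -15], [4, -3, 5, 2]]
Characteristic polynomials: χ_{M1} = (x + 1)^4, χ_{M2} = (x + 1)^4, χ_{M3} = (x + 1)^4, χ_{M4} = (x + 1)^4, χ_{M5} = (x + 1)^4.

{M1, M4, M5}: invariant factors x + 1, (x + 1)^3.

{M2, M3}: invariant factors x + 1, x + 1, (x + 1)^2.

Matrices are similar if and only if their invariant-factor lists agree; the partition into similarity classes is {M1, M4, M5}, {M2, M3}.

2 classes: {M1, M4, M5}, {M2, M3}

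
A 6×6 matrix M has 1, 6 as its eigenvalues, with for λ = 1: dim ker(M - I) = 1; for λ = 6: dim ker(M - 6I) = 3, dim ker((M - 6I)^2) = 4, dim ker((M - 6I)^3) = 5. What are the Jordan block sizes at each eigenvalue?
Jordan blocks: (1, 1), (6, 3), (6, 1), (6, 1)

λ = 1: successive nullity increments [1] count blocks of size ≥ k; block sizes are [1].
λ = 6: successive nullity increments [3, 1, 1] count blocks of size ≥ k; block sizes are [3, 1, 1].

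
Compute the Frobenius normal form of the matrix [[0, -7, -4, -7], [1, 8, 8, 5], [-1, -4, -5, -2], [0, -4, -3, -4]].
R = [[0, 0, 0, 5], [1, 0, 0, 8], [0, 1, 0, 3], [0, 0, 1, -1]]

The invariant factors of A (the non-unit diagonal entries of the Smith normal form of xI - A over ℚ[x]) are (x + 1)(x^3 - 3x - 5), each dividing the next. The characteristic polynomial is their product, (x + 1)(x^3 - 3x - 5).

The rational canonical form is the block-diagonal matrix of companion matrices C(f_i):
R = [[0, 0, 0, 5], [1, 0, 0, 8], [0, 1, 0, 3], [0, 0, 1, -1]].

Note the characteristic polynomial does not split into linear factors over ℚ, so A has no Jordan form over ℚ; the rational canonical form exists over any field.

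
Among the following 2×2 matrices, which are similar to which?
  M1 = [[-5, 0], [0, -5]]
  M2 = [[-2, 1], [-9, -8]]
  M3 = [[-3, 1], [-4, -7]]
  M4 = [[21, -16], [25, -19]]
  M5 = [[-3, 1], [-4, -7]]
3 classes: {M1}, {M2, M3, M5}, {M4}

Characteristic polynomials: χ_{M1} = (x + 5)^2, χ_{M2} = (x + 5)^2, χ_{M3} = (x + 5)^2, χ_{M4} = (x - 1)^2, χ_{M5} = (x + 5)^2.

{M1}: invariant factors x + 5, x + 5.

{M2, M3, M5}: invariant factors (x + 5)^2.

{M4}: invariant factors (x - 1)^2.

Matrices are similar if and only if their invariant-factor lists agree; the partition into similarity classes is {M1}, {M2, M3, M5}, {M4}.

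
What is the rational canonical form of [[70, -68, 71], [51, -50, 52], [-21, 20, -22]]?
The invariant factors of A (the non-unit diagonal entries of the Smith normal form of xI - A over ℚ[x]) are (x + 5)(x^2 - 3x - 6), each dividing the next. The characteristic polynomial is their product, (x + 5)(x^2 - 3x - 6).

The rational canonical form is the block-diagonal matrix of companion matrices C(f_i):
R = [[0, 0, 30], [1, 0, 21], [0, 1, -2]].

Note the characteristic polynomial does not split into linear factors over ℚ, so A has no Jordan form over ℚ; the rational canonical form exists over any field.

R = [[0, 0, 30], [1, 0, 21], [0, 1, -2]]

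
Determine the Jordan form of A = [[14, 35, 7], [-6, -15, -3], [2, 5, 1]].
The characteristic polynomial is det(xI - A) = x^3, so the eigenvalues are 0 (algebraic multiplicity 3).

For λ = 0: rank(A) = 1, rank(A^2) = 0. The eigenspace has dimension 3 - 1 = 2, so there are 2 Jordan blocks; the rank sequence gives block sizes [2, 1].

Assembling the blocks gives the Jordan form J above.

J = [[0, 1, 0], [0, 0, 0], [0, 0, 0]]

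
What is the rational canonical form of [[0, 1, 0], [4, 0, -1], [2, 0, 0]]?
R = [[0, 0, -2], [1, 0, 4], [0, 1, 0]]

The invariant factors of A (the non-unit diagonal entries of the Smith normal form of xI - A over ℚ[x]) are x^3 - 4x + 2, each dividing the next. The characteristic polynomial is their product, x^3 - 4x + 2.

The rational canonical form is the block-diagonal matrix of companion matrices C(f_i):
R = [[0, 0, -2], [1, 0, 4], [0, 1, 0]].

Note the characteristic polynomial does not split into linear factors over ℚ, so A has no Jordan form over ℚ; the rational canonical form exists over any field.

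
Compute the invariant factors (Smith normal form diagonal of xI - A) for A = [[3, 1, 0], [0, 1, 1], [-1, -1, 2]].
The Jordan structure of A has elementary divisors (x - 2)^3. Arranging the block sizes at each eigenvalue in decreasing order and taking row products gives the invariant factors.

Invariant factors (smallest first, each dividing the next): (x - 2)^3.

Check: the last factor (x - 2)^3 is the minimal polynomial, and the product (x - 2)^3 is the characteristic polynomial.

(x - 2)^3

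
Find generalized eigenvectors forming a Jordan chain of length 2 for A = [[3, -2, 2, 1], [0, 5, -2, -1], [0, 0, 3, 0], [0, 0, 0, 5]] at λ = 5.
We seek v_1 ∈ ker((A - 5I)^2) \ ker(A - 5I), then set v_{i+1} = (A - 5I) v_i.

One such chain is v_1 = [[-2, 2, 0, 1]]^T, v_2 = [[1, -1, 0, 0]]^T. Check: (A - 5I) v_2 = [[0, 0, 0, 0]]^T = 0.

v_1 = [[-2, 2, 0, 1]]^T, v_2 = [[1, -1, 0, 0]]^T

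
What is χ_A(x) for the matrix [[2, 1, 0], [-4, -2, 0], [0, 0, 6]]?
xI - A = [[x - 2, -1, 0], [4, x + 2, 0], [0, 0, x - 6]].

Expanding det(xI - A) along the first row:
det(xI - A) = + (x - 2)·det([[x + 2, 0], [0, x - 6]]) - (-1)·det([[4, 0], [0, x - 6]]) + (0)·det([[4, x + 2], [0, 0]]).

Evaluating gives χ_A(x) = x^3 - 6x^2 = x^2(x - 6).

χ_A(x) = x^2(x - 6)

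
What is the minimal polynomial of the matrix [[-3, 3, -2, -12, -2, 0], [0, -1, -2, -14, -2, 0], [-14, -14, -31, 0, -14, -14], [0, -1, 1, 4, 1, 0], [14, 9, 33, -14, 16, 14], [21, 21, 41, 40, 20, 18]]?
m_A(x) = (x - 4)^2(x + 3)^2

The characteristic polynomial factors as (x - 4)^3(x + 3)^3. The minimal polynomial is ∏(x - λ)^{k_λ} where k_λ is the size of the largest Jordan block at λ.

For λ = -3: rank(A + 3I) = 4, and the largest Jordan block has size 2 (the smallest k with rank((A + 3I)^k) = rank((A + 3I)^(k+1))).
For λ = 4: rank(A - 4I) = 4, and the largest Jordan block has size 2 (the smallest k with rank((A - 4I)^k) = rank((A - 4I)^(k+1))).

So m_A(x) = (x - 4)^2(x + 3)^2.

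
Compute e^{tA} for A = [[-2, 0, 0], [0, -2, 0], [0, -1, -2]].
A has Jordan form J = [[-2, 1, 0], [0, -2, 0], [0, 0, -2]] with A = PJP^{-1}, so e^{tA} = P e^{tJ} P^{-1}.

For a Jordan block J_k(λ), e^{tJ_k(λ)} = e^{λt} · (I + tN + t^2 N^2/2! + ... + t^{k-1} N^{k-1}/(k-1)!) where N is the nilpotent superdiagonal part.

Assembling the blocks and conjugating back gives the entries of e^{tA} as shown above.

e^{tA} = [[e^{-2*t}, 0, 0], [0, e^{-2*t}, 0], [0, -t*e^{-2*t}, e^{-2*t}]]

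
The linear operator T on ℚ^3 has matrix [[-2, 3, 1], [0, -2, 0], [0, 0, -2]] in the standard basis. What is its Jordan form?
J = [[-2, 1, 0], [0, -2, 0], [0, 0, -2]]

The characteristic polynomial is det(xI - A) = (x + 2)^3, so the eigenvalues are -2 (algebraic multiplicity 3).

For λ = -2: rank(A + 2I) = 1, rank((A + 2I)^2) = 0. The eigenspace has dimension 3 - 1 = 2, so there are 2 Jordan blocks; the rank sequence gives block sizes [2, 1].

Assembling the blocks gives the Jordan form J above.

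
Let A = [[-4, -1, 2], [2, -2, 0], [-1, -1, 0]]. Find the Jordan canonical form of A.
The characteristic polynomial is det(xI - A) = (x + 2)^3, so the eigenvalues are -2 (algebraic multiplicity 3).

For λ = -2: rank(A + 2I) = 2, rank((A + 2I)^2) = 1, rank((A + 2I)^3) = 0. The eigenspace has dimension 3 - 2 = 1, so there is 1 Jordan block; the rank sequence gives block sizes [3].

Assembling the blocks gives the Jordan form J above.

J = [[-2, 1, 0], [0, -2, 1], [0, 0, -2]]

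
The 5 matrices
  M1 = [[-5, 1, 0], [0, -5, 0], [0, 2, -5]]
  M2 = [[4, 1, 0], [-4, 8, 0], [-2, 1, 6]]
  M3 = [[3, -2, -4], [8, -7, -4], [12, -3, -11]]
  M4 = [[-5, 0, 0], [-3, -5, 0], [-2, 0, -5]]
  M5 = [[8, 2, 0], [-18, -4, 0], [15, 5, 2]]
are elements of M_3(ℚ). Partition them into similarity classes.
3 classes: {M1, M3, M4}, {M2}, {M5}

Characteristic polynomials: χ_{M1} = (x + 5)^3, χ_{M2} = (x - 6)^3, χ_{M3} = (x + 5)^3, χ_{M4} = (x + 5)^3, χ_{M5} = (x - 2)^3.

{M1, M3, M4}: invariant factors x + 5, (x + 5)^2.

{M2}: invariant factors x - 6, (x - 6)^2.

{M5}: invariant factors x - 2, (x - 2)^2.

Matrices are similar if and only if their invariant-factor lists agree; the partition into similarity classes is {M1, M3, M4}, {M2}, {M5}.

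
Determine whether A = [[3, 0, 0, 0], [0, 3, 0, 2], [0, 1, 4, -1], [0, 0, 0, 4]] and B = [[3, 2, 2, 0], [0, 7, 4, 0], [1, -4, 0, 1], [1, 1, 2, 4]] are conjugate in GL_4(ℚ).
Two matrices over a field are similar if and only if they have the same invariant factors.

Both A and B have characteristic polynomial (x - 4)^2(x - 3)^2 and minimal polynomial (x - 4)^2(x - 3). Computing further, both have invariant factors x - 3, (x - 4)^2(x - 3). Hence A and B are similar.

Yes.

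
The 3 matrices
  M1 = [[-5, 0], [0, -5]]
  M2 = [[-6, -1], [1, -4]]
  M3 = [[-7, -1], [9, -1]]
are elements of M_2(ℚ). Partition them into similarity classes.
Characteristic polynomials: χ_{M1} = (x + 5)^2, χ_{M2} = (x + 5)^2, χ_{M3} = (x + 4)^2.

{M1}: invariant factors x + 5, x + 5.

{M2}: invariant factors (x + 5)^2.

{M3}: invariant factors (x + 4)^2.

Matrices are similar if and only if their invariant-factor lists agree; the partition into similarity classes is {M1}, {M2}, {M3}.

3 classes: {M1}, {M2}, {M3}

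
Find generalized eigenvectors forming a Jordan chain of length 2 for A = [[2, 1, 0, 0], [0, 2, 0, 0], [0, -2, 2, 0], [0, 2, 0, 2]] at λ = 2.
v_1 = [[0, 1, 0, 0]]^T, v_2 = [[1, 0, -2, 2]]^T

We seek v_1 ∈ ker((A - 2I)^2) \ ker(A - 2I), then set v_{i+1} = (A - 2I) v_i.

One such chain is v_1 = [[0, 1, 0, 0]]^T, v_2 = [[1, 0, -2, 2]]^T. Check: (A - 2I) v_2 = [[0, 0, 0, 0]]^T = 0.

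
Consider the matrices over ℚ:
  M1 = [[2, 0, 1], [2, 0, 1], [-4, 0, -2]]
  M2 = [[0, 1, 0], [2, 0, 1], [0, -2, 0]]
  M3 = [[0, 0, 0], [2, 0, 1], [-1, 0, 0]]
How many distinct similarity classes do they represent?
Characteristic polynomials: χ_{M1} = x^3, χ_{M2} = x^3, χ_{M3} = x^3.

{M1}: invariant factors x, x^2.

{M2, M3}: invariant factors x^3.

Matrices are similar if and only if their invariant-factor lists agree; the partition into similarity classes is {M1}, {M2, M3}.

2 classes: {M1}, {M2, M3}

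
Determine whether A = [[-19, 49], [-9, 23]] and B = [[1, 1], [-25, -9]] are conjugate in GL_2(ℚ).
trace(A) = 4 but trace(B) = -8. The trace is a similarity invariant, so A and B are not similar.

No.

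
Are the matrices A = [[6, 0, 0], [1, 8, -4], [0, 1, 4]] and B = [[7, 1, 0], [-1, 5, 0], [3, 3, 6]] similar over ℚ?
No.

Both have characteristic polynomial (x - 6)^3, but the minimal polynomial of A is (x - 6)^3 while the minimal polynomial of B is (x - 6)^2. The minimal polynomial is a similarity invariant, so A and B are not similar.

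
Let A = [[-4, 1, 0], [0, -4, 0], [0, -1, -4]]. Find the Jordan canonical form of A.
J = [[-4, 1, 0], [0, -4, 0], [0, 0, -4]]

The characteristic polynomial is det(xI - A) = (x + 4)^3, so the eigenvalues are -4 (algebraic multiplicity 3).

For λ = -4: rank(A + 4I) = 1, rank((A + 4I)^2) = 0. The eigenspace has dimension 3 - 1 = 2, so there are 2 Jordan blocks; the rank sequence gives block sizes [2, 1].

Assembling the blocks gives the Jordan form J above.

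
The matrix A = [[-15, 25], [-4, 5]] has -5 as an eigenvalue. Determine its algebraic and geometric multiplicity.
The characteristic polynomial is (x + 5)^2, so the factor x + 5 appears with exponent 2: the algebraic multiplicity is 2.

rank(A + 5I) = 1, so the eigenspace has dimension 2 - 1 = 1: the geometric multiplicity is 1.

Since 1 < 2, A is not diagonalizable.

algebraic multiplicity 2, geometric multiplicity 1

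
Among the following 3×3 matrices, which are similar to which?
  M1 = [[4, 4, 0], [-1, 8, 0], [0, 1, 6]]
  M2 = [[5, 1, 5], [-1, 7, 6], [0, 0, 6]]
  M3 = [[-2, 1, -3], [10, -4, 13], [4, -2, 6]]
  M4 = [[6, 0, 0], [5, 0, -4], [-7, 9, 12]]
2 classes: {M1, M2, M4}, {M3}

Characteristic polynomials: χ_{M1} = (x - 6)^3, χ_{M2} = (x - 6)^3, χ_{M3} = x^3, χ_{M4} = (x - 6)^3.

{M1, M2, M4}: invariant factors (x - 6)^3.

{M3}: invariant factors x^3.

Matrices are similar if and only if their invariant-factor lists agree; the partition into similarity classes is {M1, M2, M4}, {M3}.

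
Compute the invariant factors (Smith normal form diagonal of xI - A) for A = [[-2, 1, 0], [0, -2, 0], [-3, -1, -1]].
(x + 1)(x + 2)^2

The Jordan structure of A has elementary divisors (x + 2)^2, (x + 1). Arranging the block sizes at each eigenvalue in decreasing order and taking row products gives the invariant factors.

Invariant factors (smallest first, each dividing the next): (x + 1)(x + 2)^2.

Check: the last factor (x + 1)(x + 2)^2 is the minimal polynomial, and the product (x + 1)(x + 2)^2 is the characteristic polynomial.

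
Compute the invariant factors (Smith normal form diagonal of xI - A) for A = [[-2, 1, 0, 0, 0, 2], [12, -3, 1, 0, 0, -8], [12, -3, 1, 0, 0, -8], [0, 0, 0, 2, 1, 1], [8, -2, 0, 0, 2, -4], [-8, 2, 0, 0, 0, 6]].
x - 2, x^3(x - 2)^2

The Jordan structure of A has elementary divisors x^3, (x - 2)^2, (x - 2). Arranging the block sizes at each eigenvalue in decreasing order and taking row products gives the invariant factors.

Invariant factors (smallest first, each dividing the next): x - 2, x^3(x - 2)^2.

Check: the last factor x^3(x - 2)^2 is the minimal polynomial, and the product x^3(x - 2)^3 is the characteristic polynomial.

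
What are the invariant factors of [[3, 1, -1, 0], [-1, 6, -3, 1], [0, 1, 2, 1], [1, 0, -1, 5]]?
(x - 4)^2, (x - 4)^2

The Jordan structure of A has elementary divisors (x - 4)^2, (x - 4)^2. Arranging the block sizes at each eigenvalue in decreasing order and taking row products gives the invariant factors.

Invariant factors (smallest first, each dividing the next): (x - 4)^2, (x - 4)^2.

Check: the last factor (x - 4)^2 is the minimal polynomial, and the product (x - 4)^4 is the characteristic polynomial.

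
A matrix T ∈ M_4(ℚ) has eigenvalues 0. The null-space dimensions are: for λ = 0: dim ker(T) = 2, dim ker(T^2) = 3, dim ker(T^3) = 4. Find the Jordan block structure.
λ = 0: successive nullity increments [2, 1, 1] count blocks of size ≥ k; block sizes are [3, 1].

Jordan blocks: (0, 3), (0, 1)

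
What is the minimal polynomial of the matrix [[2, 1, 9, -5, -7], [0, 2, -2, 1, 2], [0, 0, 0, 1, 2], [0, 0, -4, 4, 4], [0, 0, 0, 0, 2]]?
m_A(x) = (x - 2)^2

The characteristic polynomial factors as (x - 2)^5. The minimal polynomial is ∏(x - λ)^{k_λ} where k_λ is the size of the largest Jordan block at λ.

For λ = 2: rank(A - 2I) = 2, and the largest Jordan block has size 2 (the smallest k with rank((A - 2I)^k) = rank((A - 2I)^(k+1))).

So m_A(x) = (x - 2)^2.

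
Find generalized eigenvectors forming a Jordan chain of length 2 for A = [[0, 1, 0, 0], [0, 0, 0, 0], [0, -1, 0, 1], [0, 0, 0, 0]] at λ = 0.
We seek v_1 ∈ ker(A^2) \ ker(A), then set v_{i+1} = A v_i.

One such chain is v_1 = [[0, 1, 0, 0]]^T, v_2 = [[1, 0, -1, 0]]^T. Check: A v_2 = [[0, 0, 0, 0]]^T = 0.

v_1 = [[0, 1, 0, 0]]^T, v_2 = [[1, 0, -1, 0]]^T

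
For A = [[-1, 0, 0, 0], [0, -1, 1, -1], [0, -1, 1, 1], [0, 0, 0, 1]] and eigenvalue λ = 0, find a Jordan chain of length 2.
We seek v_1 ∈ ker(A^2) \ ker(A), then set v_{i+1} = A v_i.

One such chain is v_1 = [[0, 0, 1, 0]]^T, v_2 = [[0, 1, 1, 0]]^T. Check: A v_2 = [[0, 0, 0, 0]]^T = 0.

v_1 = [[0, 0, 1, 0]]^T, v_2 = [[0, 1, 1, 0]]^T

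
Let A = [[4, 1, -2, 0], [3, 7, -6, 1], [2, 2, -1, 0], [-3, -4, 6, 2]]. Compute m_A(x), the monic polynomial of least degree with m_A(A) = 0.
The characteristic polynomial factors as (x - 3)^4. The minimal polynomial is ∏(x - λ)^{k_λ} where k_λ is the size of the largest Jordan block at λ.

For λ = 3: rank(A - 3I) = 2, and the largest Jordan block has size 3 (the smallest k with rank((A - 3I)^k) = rank((A - 3I)^(k+1))).

So m_A(x) = (x - 3)^3.

m_A(x) = (x - 3)^3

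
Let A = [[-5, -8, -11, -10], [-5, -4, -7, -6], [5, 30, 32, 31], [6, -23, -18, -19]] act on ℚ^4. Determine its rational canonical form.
The invariant factors of A (the non-unit diagonal entries of the Smith normal form of xI - A over ℚ[x]) are (x^2 - 2x - 2)^2, each dividing the next. The characteristic polynomial is their product, (x^2 - 2x - 2)^2.

The rational canonical form is the block-diagonal matrix of companion matrices C(f_i):
R = [[0, 0, 0, -4], [1, 0, 0, -8], [0, 1, 0, 0], [0, 0, 1, 4]].

Note the characteristic polynomial does not split into linear factors over ℚ, so A has no Jordan form over ℚ; the rational canonical form exists over any field.

R = [[0, 0, 0, -4], [1, 0, 0, -8], [0, 1, 0, 0], [0, 0, 1, 4]]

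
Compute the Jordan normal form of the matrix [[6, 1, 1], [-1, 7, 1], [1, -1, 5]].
J = [[6, 1, 0], [0, 6, 1], [0, 0, 6]]

The characteristic polynomial is det(xI - A) = (x - 6)^3, so the eigenvalues are 6 (algebraic multiplicity 3).

For λ = 6: rank(A - 6I) = 2, rank((A - 6I)^2) = 1, rank((A - 6I)^3) = 0. The eigenspace has dimension 3 - 2 = 1, so there is 1 Jordan block; the rank sequence gives block sizes [3].

Assembling the blocks gives the Jordan form J above.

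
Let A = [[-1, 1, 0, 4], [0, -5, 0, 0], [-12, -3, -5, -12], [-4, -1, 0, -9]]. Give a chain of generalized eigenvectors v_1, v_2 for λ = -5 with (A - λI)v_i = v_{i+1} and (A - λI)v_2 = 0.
v_1 = [[0, 1, 0, 0]]^T, v_2 = [[1, 0, -3, -1]]^T

We seek v_1 ∈ ker((A + 5I)^2) \ ker(A + 5I), then set v_{i+1} = (A + 5I) v_i.

One such chain is v_1 = [[0, 1, 0, 0]]^T, v_2 = [[1, 0, -3, -1]]^T. Check: (A + 5I) v_2 = [[0, 0, 0, 0]]^T = 0.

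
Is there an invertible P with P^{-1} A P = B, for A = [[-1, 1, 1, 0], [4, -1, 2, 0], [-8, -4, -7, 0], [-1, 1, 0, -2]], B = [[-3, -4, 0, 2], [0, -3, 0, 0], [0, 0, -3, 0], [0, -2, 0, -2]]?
No.

Both have characteristic polynomial (x + 2)(x + 3)^3, but the minimal polynomial of A is (x + 2)(x + 3)^2 while the minimal polynomial of B is (x + 2)(x + 3). The minimal polynomial is a similarity invariant, so A and B are not similar.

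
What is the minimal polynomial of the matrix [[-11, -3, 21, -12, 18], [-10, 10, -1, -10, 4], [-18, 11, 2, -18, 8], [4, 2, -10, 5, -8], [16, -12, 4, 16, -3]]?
The characteristic polynomial factors as (x - 5)(x - 1)^3(x + 5). The minimal polynomial is ∏(x - λ)^{k_λ} where k_λ is the size of the largest Jordan block at λ.

For λ = -5: rank(A + 5I) = 4, and the largest Jordan block has size 1 (the smallest k with rank((A + 5I)^k) = rank((A + 5I)^(k+1))).
For λ = 1: rank(A - I) = 3, and the largest Jordan block has size 2 (the smallest k with rank((A - I)^k) = rank((A - I)^(k+1))).
For λ = 5: rank(A - 5I) = 4, and the largest Jordan block has size 1 (the smallest k with rank((A - 5I)^k) = rank((A - 5I)^(k+1))).

So m_A(x) = (x - 5)(x - 1)^2(x + 5).

m_A(x) = (x - 5)(x - 1)^2(x + 5)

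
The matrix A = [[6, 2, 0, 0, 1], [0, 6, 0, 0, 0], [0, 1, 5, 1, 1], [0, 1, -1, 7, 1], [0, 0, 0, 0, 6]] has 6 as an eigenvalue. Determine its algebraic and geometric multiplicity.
The characteristic polynomial is (x - 6)^5, so the factor x - 6 appears with exponent 5: the algebraic multiplicity is 5.

rank(A - 6I) = 2, so the eigenspace has dimension 5 - 2 = 3: the geometric multiplicity is 3.

Since 3 < 5, A is not diagonalizable.

algebraic multiplicity 5, geometric multiplicity 3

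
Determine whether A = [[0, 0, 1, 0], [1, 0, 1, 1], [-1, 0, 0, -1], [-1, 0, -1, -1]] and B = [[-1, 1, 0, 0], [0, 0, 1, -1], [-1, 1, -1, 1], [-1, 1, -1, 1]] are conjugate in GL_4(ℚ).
Two matrices over a field are similar if and only if they have the same invariant factors.

Both A and B have characteristic polynomial x^3(x + 1) and minimal polynomial x^2(x + 1). Computing further, both have invariant factors x, x^2(x + 1). Hence A and B are similar.

Yes.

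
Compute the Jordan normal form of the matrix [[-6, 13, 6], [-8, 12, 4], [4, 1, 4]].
The characteristic polynomial is det(xI - A) = (x - 6)(x - 2)^2, so the eigenvalues are 2 (algebraic multiplicity 2), 6 (algebraic multiplicity 1).

For λ = 2: rank(A - 2I) = 2, rank((A - 2I)^2) = 1. The eigenspace has dimension 3 - 2 = 1, so there is 1 Jordan block; the rank sequence gives block sizes [2].

For λ = 6: algebraic multiplicity 1 gives one 1×1 block.

Assembling the blocks gives the Jordan form J above.

J = [[2, 1, 0], [0, 2, 0], [0, 0, 6]]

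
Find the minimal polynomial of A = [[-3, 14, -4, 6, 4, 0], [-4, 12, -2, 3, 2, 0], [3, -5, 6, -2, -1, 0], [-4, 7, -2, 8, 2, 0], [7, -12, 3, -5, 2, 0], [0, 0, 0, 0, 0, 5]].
The characteristic polynomial factors as (x - 5)^6. The minimal polynomial is ∏(x - λ)^{k_λ} where k_λ is the size of the largest Jordan block at λ.

For λ = 5: rank(A - 5I) = 2, and the largest Jordan block has size 2 (the smallest k with rank((A - 5I)^k) = rank((A - 5I)^(k+1))).

So m_A(x) = (x - 5)^2.

m_A(x) = (x - 5)^2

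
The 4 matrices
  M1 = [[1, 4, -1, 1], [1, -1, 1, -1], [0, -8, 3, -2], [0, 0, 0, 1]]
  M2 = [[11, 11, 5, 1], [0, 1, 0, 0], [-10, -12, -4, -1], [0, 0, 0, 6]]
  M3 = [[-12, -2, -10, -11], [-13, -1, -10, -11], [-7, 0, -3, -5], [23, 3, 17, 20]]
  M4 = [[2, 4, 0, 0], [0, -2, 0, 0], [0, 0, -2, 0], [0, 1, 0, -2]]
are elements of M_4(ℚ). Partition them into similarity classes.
3 classes: {M1, M3}, {M2}, {M4}

Characteristic polynomials: χ_{M1} = (x - 1)^4, χ_{M2} = (x - 6)^2(x - 1)^2, χ_{M3} = (x - 1)^4, χ_{M4} = (x - 2)(x + 2)^3.

{M1, M3}: invariant factors x - 1, (x - 1)^3.

{M2}: invariant factors (x - 6)^2(x - 1)^2.

{M4}: invariant factors x + 2, (x - 2)(x + 2)^2.

Matrices are similar if and only if their invariant-factor lists agree; the partition into similarity classes is {M1, M3}, {M2}, {M4}.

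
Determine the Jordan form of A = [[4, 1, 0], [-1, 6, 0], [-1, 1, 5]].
J = [[5, 1, 0], [0, 5, 0], [0, 0, 5]]

The characteristic polynomial is det(xI - A) = (x - 5)^3, so the eigenvalues are 5 (algebraic multiplicity 3).

For λ = 5: rank(A - 5I) = 1, rank((A - 5I)^2) = 0. The eigenspace has dimension 3 - 1 = 2, so there are 2 Jordan blocks; the rank sequence gives block sizes [2, 1].

Assembling the blocks gives the Jordan form J above.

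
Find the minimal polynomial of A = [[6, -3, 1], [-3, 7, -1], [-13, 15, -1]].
m_A(x) = (x - 4)^3

The characteristic polynomial factors as (x - 4)^3. The minimal polynomial is ∏(x - λ)^{k_λ} where k_λ is the size of the largest Jordan block at λ.

For λ = 4: rank(A - 4I) = 2, and the largest Jordan block has size 3 (the smallest k with rank((A - 4I)^k) = rank((A - 4I)^(k+1))).

So m_A(x) = (x - 4)^3.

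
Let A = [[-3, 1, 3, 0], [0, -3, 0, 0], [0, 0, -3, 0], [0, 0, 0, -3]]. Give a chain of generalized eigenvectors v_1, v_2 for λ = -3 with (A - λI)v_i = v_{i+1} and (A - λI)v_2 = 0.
We seek v_1 ∈ ker((A + 3I)^2) \ ker(A + 3I), then set v_{i+1} = (A + 3I) v_i.

One such chain is v_1 = [[-1, -8, 3, 3]]^T, v_2 = [[1, 0, 0, 0]]^T. Check: (A + 3I) v_2 = [[0, 0, 0, 0]]^T = 0.

v_1 = [[-1, -8, 3, 3]]^T, v_2 = [[1, 0, 0, 0]]^T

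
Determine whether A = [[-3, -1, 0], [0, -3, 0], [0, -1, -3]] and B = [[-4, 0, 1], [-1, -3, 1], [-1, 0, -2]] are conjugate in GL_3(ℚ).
Yes.

Two matrices over a field are similar if and only if they have the same invariant factors.

Both A and B have characteristic polynomial (x + 3)^3 and minimal polynomial (x + 3)^2. Computing further, both have invariant factors x + 3, (x + 3)^2. Hence A and B are similar.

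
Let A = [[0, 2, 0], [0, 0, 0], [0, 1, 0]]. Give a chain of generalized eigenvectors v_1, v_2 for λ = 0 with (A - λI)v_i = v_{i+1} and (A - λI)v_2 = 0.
We seek v_1 ∈ ker(A^2) \ ker(A), then set v_{i+1} = A v_i.

One such chain is v_1 = [[2, 1, 0]]^T, v_2 = [[2, 0, 1]]^T. Check: A v_2 = [[0, 0, 0]]^T = 0.

v_1 = [[2, 1, 0]]^T, v_2 = [[2, 0, 1]]^T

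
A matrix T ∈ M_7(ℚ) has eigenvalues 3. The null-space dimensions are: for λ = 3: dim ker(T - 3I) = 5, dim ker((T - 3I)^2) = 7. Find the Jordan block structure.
Jordan blocks: (3, 2), (3, 2), (3, 1), (3, 1), (3, 1)

λ = 3: successive nullity increments [5, 2] count blocks of size ≥ k; block sizes are [2, 2, 1, 1, 1].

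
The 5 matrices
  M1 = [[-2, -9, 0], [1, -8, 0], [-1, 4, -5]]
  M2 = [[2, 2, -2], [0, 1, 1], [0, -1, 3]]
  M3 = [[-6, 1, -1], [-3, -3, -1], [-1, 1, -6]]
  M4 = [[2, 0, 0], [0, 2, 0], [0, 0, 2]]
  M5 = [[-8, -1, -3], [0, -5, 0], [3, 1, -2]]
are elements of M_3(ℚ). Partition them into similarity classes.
4 classes: {M1, M3}, {M2}, {M4}, {M5}

Characteristic polynomials: χ_{M1} = (x + 5)^3, χ_{M2} = (x - 2)^3, χ_{M3} = (x + 5)^3, χ_{M4} = (x - 2)^3, χ_{M5} = (x + 5)^3.

{M1, M3}: invariant factors (x + 5)^3.

{M2}: invariant factors x - 2, (x - 2)^2.

{M4}: invariant factors x - 2, x - 2, x - 2.

{M5}: invariant factors x + 5, (x + 5)^2.

Matrices are similar if and only if their invariant-factor lists agree; the partition into similarity classes is {M1, M3}, {M2}, {M4}, {M5}.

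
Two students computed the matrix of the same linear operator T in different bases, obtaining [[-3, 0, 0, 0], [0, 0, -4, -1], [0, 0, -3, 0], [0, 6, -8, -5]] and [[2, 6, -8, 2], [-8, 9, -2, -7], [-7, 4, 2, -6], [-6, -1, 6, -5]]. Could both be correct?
No.

trace(A) = -11 but trace(B) = 8. The trace is a similarity invariant, so A and B are not similar.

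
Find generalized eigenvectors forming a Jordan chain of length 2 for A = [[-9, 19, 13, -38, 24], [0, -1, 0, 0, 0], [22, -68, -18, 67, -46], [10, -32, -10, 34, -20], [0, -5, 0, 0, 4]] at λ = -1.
We seek v_1 ∈ ker((A + I)^2) \ ker(A + I), then set v_{i+1} = (A + I) v_i.

One such chain is v_1 = [[2, 1, 4, 2, 1]]^T, v_2 = [[3, 0, -4, -2, 0]]^T. Check: (A + I) v_2 = [[0, 0, 0, 0, 0]]^T = 0.

v_1 = [[2, 1, 4, 2, 1]]^T, v_2 = [[3, 0, -4, -2, 0]]^T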